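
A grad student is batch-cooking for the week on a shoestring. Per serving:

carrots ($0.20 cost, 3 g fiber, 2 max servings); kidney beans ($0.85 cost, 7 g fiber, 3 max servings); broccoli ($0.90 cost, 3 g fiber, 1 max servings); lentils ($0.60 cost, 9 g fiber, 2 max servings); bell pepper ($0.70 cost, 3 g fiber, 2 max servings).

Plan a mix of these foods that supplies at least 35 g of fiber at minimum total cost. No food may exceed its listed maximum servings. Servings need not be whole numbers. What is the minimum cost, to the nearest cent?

$2.94

Cost per g of fiber: carrots $0.0667, lentils $0.0667, kidney beans $0.1214, bell pepper $0.2333, broccoli $0.3000.
Take 2 servings of carrots: +6.0 g fiber for $0.40 (total $0.40, still need 29.0 g).
Take 2 servings of lentils: +18.0 g fiber for $1.20 (total $1.60, still need 11.0 g).
Take 1.571 servings of kidney beans: +11.0 g fiber for $1.34 (total $2.94, still need 0.0 g).
Greedy by cheapest-per-g is optimal for a single linear constraint, so the minimum cost is $2.94.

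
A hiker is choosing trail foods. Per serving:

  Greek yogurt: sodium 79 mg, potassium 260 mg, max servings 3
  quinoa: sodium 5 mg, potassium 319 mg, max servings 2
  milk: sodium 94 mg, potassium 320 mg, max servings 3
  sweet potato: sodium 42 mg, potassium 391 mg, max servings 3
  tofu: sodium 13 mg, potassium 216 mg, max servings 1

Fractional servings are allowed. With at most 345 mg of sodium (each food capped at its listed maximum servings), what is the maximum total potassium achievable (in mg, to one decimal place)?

Potassium per mg sodium: quinoa 63.8, tofu 16.62, sweet potato 9.31, milk 3.404, Greek yogurt 3.291.
Take 2 servings of quinoa: uses 10 mg sodium, +638.0 mg potassium (running total 638.0 mg).
Take 1 serving of tofu: uses 13 mg sodium, +216.0 mg potassium (running total 854.0 mg).
Take 3 servings of sweet potato: uses 126 mg sodium, +1173.0 mg potassium (running total 2027.0 mg).
Take 2.085 servings of milk: uses 196 mg sodium, +667.2 mg potassium (running total 2694.2 mg).
Filling greedily by potassium-per-mg sodium is optimal for one linear limit, giving 2694.2 mg.

2694.2 mg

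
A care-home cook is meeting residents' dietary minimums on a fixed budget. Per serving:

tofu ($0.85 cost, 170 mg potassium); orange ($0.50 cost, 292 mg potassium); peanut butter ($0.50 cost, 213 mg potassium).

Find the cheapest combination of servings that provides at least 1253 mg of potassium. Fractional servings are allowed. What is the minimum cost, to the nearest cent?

Cost per mg of potassium: orange $0.0017, peanut butter $0.0023, tofu $0.0050.
With no serving limits, use only orange: 1253 mg / 292 mg = 4.291 servings × $0.50 = $2.15.

$2.15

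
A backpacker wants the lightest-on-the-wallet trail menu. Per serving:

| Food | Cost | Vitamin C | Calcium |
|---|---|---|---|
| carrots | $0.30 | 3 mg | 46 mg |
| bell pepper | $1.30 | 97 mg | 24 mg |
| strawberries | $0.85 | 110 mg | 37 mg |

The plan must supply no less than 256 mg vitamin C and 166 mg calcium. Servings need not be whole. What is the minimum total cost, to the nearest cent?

$2.47

For a min-cost LP with two ≥-constraints, a basic feasible solution has at most two positive variables.
carrots only: max(256/3, 166/46) = 85.33 servings → $25.60.
bell pepper only: max(256/97, 166/24) = 6.917 servings → $8.99.
strawberries only: max(256/110, 166/37) = 4.486 servings → $3.81.
carrots + bell pepper with both tight: 2.268 servings and 2.569 servings → $4.02.
carrots + strawberries with both tight: 1.776 servings and 2.279 servings → $2.47.
bell pepper + strawberries with both targets exact would need a negative amount; discard.
The minimum over all feasible corners is $2.47.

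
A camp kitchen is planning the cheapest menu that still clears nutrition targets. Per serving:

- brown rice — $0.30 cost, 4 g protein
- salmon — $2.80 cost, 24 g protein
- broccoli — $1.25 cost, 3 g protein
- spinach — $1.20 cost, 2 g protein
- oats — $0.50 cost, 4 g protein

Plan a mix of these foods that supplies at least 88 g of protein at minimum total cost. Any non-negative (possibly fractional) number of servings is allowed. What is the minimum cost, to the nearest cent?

$6.60

Cost per g of protein: brown rice $0.0750, salmon $0.1167, oats $0.1250, broccoli $0.4167, spinach $0.6000.
With no serving limits, use only brown rice: 88 g / 4 g = 22 servings × $0.30 = $6.60.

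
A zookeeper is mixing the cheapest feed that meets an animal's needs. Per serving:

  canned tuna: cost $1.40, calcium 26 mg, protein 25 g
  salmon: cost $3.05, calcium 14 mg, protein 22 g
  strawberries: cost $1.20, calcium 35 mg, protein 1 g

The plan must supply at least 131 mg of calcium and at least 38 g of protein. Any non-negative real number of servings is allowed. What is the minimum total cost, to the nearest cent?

$5.21

At the optimum either one food covers both requirements or two foods hit both targets exactly; no other combination can be cheaper.
canned tuna only: max(131/26, 38/25) = 5.038 servings → $7.05.
salmon only: max(131/14, 38/22) = 9.357 servings → $28.54.
strawberries only: max(131/35, 38/1) = 38 servings → $45.60.
canned tuna + salmon: the both-tight solution has a negative serving — not a feasible corner.
canned tuna + strawberries with both tight: 1.412 servings and 2.694 servings → $5.21.
salmon + strawberries with both tight: 1.586 servings and 3.108 servings → $8.57.
So the least-cost plan costs $5.21.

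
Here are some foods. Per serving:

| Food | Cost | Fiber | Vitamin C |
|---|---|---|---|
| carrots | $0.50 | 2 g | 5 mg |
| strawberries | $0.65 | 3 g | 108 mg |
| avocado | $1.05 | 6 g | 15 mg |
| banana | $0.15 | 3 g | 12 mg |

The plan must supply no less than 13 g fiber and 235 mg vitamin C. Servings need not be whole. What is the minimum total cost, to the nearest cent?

$1.60

Compare the cost at each extreme point of the feasible region.
carrots only: max(13/2, 235/5) = 47 servings → $23.50.
strawberries only: max(13/3, 235/108) = 4.333 servings → $2.82.
avocado only: max(13/6, 235/15) = 15.67 servings → $16.45.
banana only: max(13/3, 235/12) = 19.58 servings → $2.94.
carrots + strawberries with both tight: 3.478 servings and 2.015 servings → $3.05.
carrots + avocado (both tight): parallel constraints — no distinct corner.
carrots + banana: the both-tight solution has a negative serving — not a feasible corner.
strawberries + avocado with both tight: 2.015 servings and 1.159 servings → $2.53.
strawberries + banana with both tight: 1.906 servings and 2.427 servings → $1.60.
avocado + banana: intersection lies outside the first quadrant.
Cheapest feasible corner: $1.60.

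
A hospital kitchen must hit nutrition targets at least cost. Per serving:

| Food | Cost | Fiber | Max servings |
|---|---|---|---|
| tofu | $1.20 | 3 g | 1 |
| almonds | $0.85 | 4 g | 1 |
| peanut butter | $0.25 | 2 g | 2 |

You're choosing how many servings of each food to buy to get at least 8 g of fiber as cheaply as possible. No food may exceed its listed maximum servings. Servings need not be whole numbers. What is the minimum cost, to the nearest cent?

Cost per g of fiber: peanut butter $0.1250, almonds $0.2125, tofu $0.4000.
Take 2 servings of peanut butter: +4.0 g fiber for $0.50 (total $0.50, still need 4.0 g).
Take 1 serving of almonds: +4.0 g fiber for $0.85 (total $1.35, still need 0.0 g).
Filling from the cheapest source first is optimal under one linear minimum: $1.35.

$1.35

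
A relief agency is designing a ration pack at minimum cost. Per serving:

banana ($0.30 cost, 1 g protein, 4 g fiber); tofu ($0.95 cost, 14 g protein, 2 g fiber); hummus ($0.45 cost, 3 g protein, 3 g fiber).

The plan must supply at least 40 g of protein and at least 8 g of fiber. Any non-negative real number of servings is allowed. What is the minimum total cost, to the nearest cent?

This is a tiny linear program; its minimum lies at a vertex of the feasible set. List the vertices and price them.
banana only: max(40/1, 8/4) = 40 servings → $12.00.
tofu only: max(40/14, 8/2) = 4 servings → $3.80.
hummus only: max(40/3, 8/3) = 13.33 servings → $6.00.
banana + tofu with both tight: 0.5926 servings and 2.815 servings → $2.85.
banana + hummus: the both-tight solution has a negative serving — not a feasible corner.
tofu + hummus with both tight: 2.667 servings and 0.8889 servings → $2.93.
So the least-cost plan costs $2.85.

$2.85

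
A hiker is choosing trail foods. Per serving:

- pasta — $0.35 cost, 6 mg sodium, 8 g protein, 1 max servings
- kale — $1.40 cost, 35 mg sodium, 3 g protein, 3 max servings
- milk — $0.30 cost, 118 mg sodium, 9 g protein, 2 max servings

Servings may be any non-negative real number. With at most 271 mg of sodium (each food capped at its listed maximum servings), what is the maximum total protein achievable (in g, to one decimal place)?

29.2 g

Protein per mg sodium: pasta 1.333, kale 0.08571, milk 0.07627.
Take 1 serving of pasta: uses 6 mg sodium, +8.0 g protein (running total 8.0 g).
Take 3 servings of kale: uses 105 mg sodium, +9.0 g protein (running total 17.0 g).
Take 1.356 servings of milk: uses 160 mg sodium, +12.2 g protein (running total 29.2 g).
Filling greedily by protein-per-mg sodium is optimal for one linear limit, giving 29.2 g.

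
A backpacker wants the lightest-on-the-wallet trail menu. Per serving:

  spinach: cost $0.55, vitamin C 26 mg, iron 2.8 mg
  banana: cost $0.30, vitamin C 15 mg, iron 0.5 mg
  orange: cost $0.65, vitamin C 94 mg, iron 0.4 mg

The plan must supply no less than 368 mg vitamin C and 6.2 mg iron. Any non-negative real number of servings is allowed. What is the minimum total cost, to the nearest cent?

Two binding constraints pin down two serving amounts, so the optimal mix uses at most two foods. The candidates are each food alone (scaled to the tighter of vitamin C/iron) and each pair with both constraints tight.
spinach only: max(368/26, 6.2/2.8) = 14.15 servings → $7.78.
banana only: max(368/15, 6.2/0.5) = 24.53 servings → $7.36.
orange only: max(368/94, 6.2/0.4) = 15.5 servings → $10.07.
spinach + banana: the both-tight solution has a negative serving — not a feasible corner.
spinach + orange with both tight: 1.723 servings and 3.438 servings → $3.18.
banana + orange with both tight: 10.62 servings and 2.22 servings → $4.63.
Cheapest feasible corner: $3.18.

$3.18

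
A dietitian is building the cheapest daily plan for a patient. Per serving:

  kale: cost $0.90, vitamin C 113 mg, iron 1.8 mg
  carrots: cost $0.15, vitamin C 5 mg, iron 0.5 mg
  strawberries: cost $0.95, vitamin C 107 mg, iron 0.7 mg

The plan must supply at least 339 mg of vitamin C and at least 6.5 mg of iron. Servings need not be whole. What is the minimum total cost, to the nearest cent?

$2.99

A basic optimal solution has at most two foods positive. Try each food alone and each pair with both targets met exactly.
kale only: max(339/113, 6.5/1.8) = 3.611 servings → $3.25.
carrots only: max(339/5, 6.5/0.5) = 67.8 servings → $10.17.
strawberries only: max(339/107, 6.5/0.7) = 9.286 servings → $8.82.
kale + carrots with both tight: 2.884 servings and 2.617 servings → $2.99.
kale + strawberries with both targets exact would need a negative amount; discard.
carrots + strawberries with both tight: 9.164 servings and 2.74 servings → $3.98.
Cheapest feasible corner: $2.99.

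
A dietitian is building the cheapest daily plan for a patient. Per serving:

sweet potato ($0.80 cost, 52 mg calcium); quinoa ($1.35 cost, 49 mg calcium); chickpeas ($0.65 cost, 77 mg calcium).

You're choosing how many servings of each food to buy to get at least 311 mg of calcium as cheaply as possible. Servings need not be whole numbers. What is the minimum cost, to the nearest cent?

Cost per mg of calcium: chickpeas $0.0084, sweet potato $0.0154, quinoa $0.0276.
With no serving limits, use only chickpeas: 311 mg / 77 mg = 4.039 servings × $0.65 = $2.63.

$2.63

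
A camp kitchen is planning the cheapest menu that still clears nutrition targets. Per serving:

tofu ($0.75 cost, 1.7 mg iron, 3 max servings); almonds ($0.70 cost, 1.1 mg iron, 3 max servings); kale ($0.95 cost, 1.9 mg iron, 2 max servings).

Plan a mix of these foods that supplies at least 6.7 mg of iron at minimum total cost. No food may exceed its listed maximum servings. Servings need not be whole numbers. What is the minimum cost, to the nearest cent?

Cost per mg of iron: tofu $0.4412, kale $0.5000, almonds $0.6364.
Take 3 servings of tofu: +5.1 mg iron for $2.25 (total $2.25, still need 1.6 mg).
Take 0.8421 servings of kale: +1.6 mg iron for $0.80 (total $3.05, still need 0.0 mg).
Greedy by cheapest-per-mg is optimal for a single linear constraint, so the minimum cost is $3.05.

$3.05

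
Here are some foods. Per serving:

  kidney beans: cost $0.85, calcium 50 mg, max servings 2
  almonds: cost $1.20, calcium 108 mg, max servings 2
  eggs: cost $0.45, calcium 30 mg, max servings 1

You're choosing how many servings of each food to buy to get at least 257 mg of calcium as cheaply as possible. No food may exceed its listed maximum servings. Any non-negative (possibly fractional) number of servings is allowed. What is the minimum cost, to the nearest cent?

Cost per mg of calcium: almonds $0.0111, eggs $0.0150, kidney beans $0.0170.
Take 2 servings of almonds: +216.0 mg calcium for $2.40 (total $2.40, still need 41.0 mg).
Take 1 serving of eggs: +30.0 mg calcium for $0.45 (total $2.85, still need 11.0 mg).
Take 0.22 servings of kidney beans: +11.0 mg calcium for $0.19 (total $3.04, still need 0.0 mg).
Greedy by cheapest-per-mg is optimal for a single linear constraint, so the minimum cost is $3.04.

$3.04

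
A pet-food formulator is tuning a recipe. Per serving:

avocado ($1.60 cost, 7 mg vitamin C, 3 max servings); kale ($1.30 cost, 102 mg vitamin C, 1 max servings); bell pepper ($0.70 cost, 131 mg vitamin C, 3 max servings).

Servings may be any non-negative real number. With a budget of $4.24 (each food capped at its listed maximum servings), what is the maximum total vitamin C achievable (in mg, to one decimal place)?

498.7 mg

Vitamin C per dollar: bell pepper 187.1, kale 78.46, avocado 4.375.
Take 3 servings of bell pepper: spends $2.10, +393.0 mg vitamin C (running total 393.0 mg).
Take 1 serving of kale: spends $1.30, +102.0 mg vitamin C (running total 495.0 mg).
Take 0.525 servings of avocado: spends $0.84, +3.7 mg vitamin C (running total 498.7 mg).
Filling greedily by vitamin C-per-dollar is optimal for one linear limit, giving 498.7 mg.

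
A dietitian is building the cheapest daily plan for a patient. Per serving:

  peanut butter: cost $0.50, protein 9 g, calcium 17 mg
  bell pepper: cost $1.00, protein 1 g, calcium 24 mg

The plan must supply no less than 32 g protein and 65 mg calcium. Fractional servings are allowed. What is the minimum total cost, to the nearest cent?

The cheapest plan sits at a corner of the feasible region — with two constraints it uses at most two foods.
peanut butter only: max(32/9, 65/17) = 3.824 servings → $1.91.
bell pepper only: max(32/1, 65/24) = 32 servings → $32.00.
peanut butter + bell pepper with both tight: 3.533 servings and 0.206 servings → $1.97.
The minimum over all feasible corners is $1.91.

$1.91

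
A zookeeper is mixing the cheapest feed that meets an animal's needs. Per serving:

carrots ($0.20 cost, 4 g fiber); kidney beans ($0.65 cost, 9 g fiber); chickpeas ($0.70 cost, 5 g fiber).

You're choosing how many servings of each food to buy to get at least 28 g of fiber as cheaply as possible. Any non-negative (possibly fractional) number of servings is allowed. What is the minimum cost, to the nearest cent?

$1.40

Cost per g of fiber: carrots $0.0500, kidney beans $0.0722, chickpeas $0.1400.
With no serving limits, use only carrots: 28 g / 4 g = 7 servings × $0.20 = $1.40.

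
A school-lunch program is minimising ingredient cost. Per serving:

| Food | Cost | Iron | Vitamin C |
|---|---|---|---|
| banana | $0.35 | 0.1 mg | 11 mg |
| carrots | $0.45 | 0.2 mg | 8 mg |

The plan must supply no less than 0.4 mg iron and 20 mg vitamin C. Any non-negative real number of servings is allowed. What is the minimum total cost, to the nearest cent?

$0.97

Check every corner: each single food scaled to meet both minima, and each pair solved so both constraints bind.
banana only: max(0.4/0.1, 20/11) = 4 servings → $1.40.
carrots only: max(0.4/0.2, 20/8) = 2.5 servings → $1.12.
banana + carrots with both tight: 0.5714 servings and 1.714 servings → $0.97.
Cheapest feasible corner: $0.97.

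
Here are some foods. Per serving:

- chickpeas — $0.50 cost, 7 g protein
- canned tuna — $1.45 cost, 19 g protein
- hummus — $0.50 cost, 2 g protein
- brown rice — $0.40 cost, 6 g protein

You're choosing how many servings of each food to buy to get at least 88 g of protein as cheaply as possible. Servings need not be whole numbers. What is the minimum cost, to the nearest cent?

Cost per g of protein: brown rice $0.0667, chickpeas $0.0714, canned tuna $0.0763, hummus $0.2500.
With no serving limits, use only brown rice: 88 g / 6 g = 14.67 servings × $0.40 = $5.87.

$5.87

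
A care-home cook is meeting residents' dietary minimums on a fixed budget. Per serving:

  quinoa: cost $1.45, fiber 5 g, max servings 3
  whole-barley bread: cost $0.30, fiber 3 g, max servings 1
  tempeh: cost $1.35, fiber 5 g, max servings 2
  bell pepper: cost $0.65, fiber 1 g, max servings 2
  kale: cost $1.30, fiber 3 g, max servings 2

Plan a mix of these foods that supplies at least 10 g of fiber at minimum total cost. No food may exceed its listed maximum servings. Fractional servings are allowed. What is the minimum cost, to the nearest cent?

Cost per g of fiber: whole-barley bread $0.1000, tempeh $0.2700, quinoa $0.2900, kale $0.4333, bell pepper $0.6500.
Take 1 serving of whole-barley bread: +3.0 g fiber for $0.30 (total $0.30, still need 7.0 g).
Take 1.4 servings of tempeh: +7.0 g fiber for $1.89 (total $2.19, still need 0.0 g).
Greedy by cheapest-per-g is optimal for a single linear constraint, so the minimum cost is $2.19.

$2.19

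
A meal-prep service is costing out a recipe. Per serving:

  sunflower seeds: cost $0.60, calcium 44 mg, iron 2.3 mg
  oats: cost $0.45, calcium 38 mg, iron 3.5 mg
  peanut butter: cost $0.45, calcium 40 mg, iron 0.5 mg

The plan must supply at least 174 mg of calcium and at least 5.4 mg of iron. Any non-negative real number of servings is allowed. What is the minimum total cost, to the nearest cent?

$1.98

sunflower seeds only: max(174/44, 5.4/2.3) = 3.955 servings → $2.37.
oats only: max(174/38, 5.4/3.5) = 4.579 servings → $2.06.
peanut butter only: max(174/40, 5.4/0.5) = 10.8 servings → $4.86.
sunflower seeds + oats with both targets exact would need a negative amount; discard.
sunflower seeds + peanut butter with both tight: 1.843 servings and 2.323 servings → $2.15.
oats + peanut butter with both tight: 1.066 servings and 3.337 servings → $1.98.
So the least-cost plan costs $1.98.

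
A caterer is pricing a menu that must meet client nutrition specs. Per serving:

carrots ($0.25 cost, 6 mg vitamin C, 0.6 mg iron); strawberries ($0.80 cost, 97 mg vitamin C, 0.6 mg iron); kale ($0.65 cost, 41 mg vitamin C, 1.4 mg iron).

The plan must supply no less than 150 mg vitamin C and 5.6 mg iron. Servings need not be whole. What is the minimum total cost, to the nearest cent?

$2.57

With two linear requirements the optimum uses one or two foods; enumerate the corners.
carrots only: max(150/6, 5.6/0.6) = 25 servings → $6.25.
strawberries only: max(150/97, 5.6/0.6) = 9.333 servings → $7.47.
kale only: max(150/41, 5.6/1.4) = 4 servings → $2.60.
carrots + strawberries with both tight: 8.3 servings and 1.033 servings → $2.90.
carrots + kale with both tight: 1.21 servings and 3.481 servings → $2.57.
strawberries + kale with both targets exact would need a negative amount; discard.
So the least-cost plan costs $2.57.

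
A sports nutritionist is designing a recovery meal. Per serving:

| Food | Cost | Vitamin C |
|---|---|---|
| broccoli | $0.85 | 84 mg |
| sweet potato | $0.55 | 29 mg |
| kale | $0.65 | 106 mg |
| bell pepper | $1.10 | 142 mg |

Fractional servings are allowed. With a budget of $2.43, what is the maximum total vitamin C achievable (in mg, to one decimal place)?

396.3 mg

Vitamin C per dollar: kale 163.1, bell pepper 129.1, broccoli 98.82, sweet potato 52.73.
With no serving limits, spend the whole cost allowance on kale: $2.43 / $0.65 × 106 mg = 396.3 mg.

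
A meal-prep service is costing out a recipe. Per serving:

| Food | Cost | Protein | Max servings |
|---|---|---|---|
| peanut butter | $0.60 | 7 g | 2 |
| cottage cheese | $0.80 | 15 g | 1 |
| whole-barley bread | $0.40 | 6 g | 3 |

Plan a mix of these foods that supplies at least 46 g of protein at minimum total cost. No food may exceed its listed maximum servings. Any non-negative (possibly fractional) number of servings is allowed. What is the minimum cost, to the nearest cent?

Cost per g of protein: cottage cheese $0.0533, whole-barley bread $0.0667, peanut butter $0.0857.
Take 1 serving of cottage cheese: +15.0 g protein for $0.80 (total $0.80, still need 31.0 g).
Take 3 servings of whole-barley bread: +18.0 g protein for $1.20 (total $2.00, still need 13.0 g).
Take 1.857 servings of peanut butter: +13.0 g protein for $1.11 (total $3.11, still need 0.0 g).
Filling from the cheapest source first is optimal under one linear minimum: $3.11.

$3.11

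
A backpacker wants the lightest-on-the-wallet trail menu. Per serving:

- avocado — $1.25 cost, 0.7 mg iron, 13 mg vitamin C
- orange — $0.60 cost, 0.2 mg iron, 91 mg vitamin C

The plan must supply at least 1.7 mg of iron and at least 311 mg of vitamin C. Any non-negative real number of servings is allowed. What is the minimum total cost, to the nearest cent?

$3.81

Compare the cost at each extreme point of the feasible region.
avocado only: max(1.7/0.7, 311/13) = 23.92 servings → $29.90.
orange only: max(1.7/0.2, 311/91) = 8.5 servings → $5.10.
avocado + orange with both tight: 1.514 servings and 3.201 servings → $3.81.
Cheapest feasible corner: $3.81.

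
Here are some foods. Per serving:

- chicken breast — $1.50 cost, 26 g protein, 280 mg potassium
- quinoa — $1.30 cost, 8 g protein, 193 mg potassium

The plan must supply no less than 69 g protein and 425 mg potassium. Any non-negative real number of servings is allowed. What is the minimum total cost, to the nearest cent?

$3.98

At the optimum either one food covers both requirements or two foods hit both targets exactly; no other combination can be cheaper.
chicken breast only: max(69/26, 425/280) = 2.654 servings → $3.98.
quinoa only: max(69/8, 425/193) = 8.625 servings → $11.21.
chicken breast + quinoa: intersection lies outside the first quadrant.
The minimum over all feasible corners is $3.98.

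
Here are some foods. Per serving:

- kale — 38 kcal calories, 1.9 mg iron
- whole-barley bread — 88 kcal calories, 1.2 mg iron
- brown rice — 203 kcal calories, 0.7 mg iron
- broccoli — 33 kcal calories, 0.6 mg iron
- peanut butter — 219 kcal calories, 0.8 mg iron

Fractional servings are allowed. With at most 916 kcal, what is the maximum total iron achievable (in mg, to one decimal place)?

Iron per kcal: kale 0.05, broccoli 0.01818, whole-barley bread 0.01364, peanut butter 0.003653, brown rice 0.003448.
With no serving limits, spend the whole calories allowance on kale: 916 kcal / 38 kcal × 1.9 mg = 45.8 mg.

45.8 mg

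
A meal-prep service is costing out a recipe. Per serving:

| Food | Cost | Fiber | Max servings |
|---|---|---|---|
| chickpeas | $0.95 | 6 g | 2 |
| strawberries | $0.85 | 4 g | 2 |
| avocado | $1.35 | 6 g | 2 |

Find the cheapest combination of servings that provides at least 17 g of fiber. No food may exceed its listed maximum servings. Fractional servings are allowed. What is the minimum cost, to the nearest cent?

Cost per g of fiber: chickpeas $0.1583, strawberries $0.2125, avocado $0.2250.
Take 2 servings of chickpeas: +12.0 g fiber for $1.90 (total $1.90, still need 5.0 g).
Take 1.25 servings of strawberries: +5.0 g fiber for $1.06 (total $2.96, still need 0.0 g).
Filling from the cheapest source first is optimal under one linear minimum: $2.96.

$2.96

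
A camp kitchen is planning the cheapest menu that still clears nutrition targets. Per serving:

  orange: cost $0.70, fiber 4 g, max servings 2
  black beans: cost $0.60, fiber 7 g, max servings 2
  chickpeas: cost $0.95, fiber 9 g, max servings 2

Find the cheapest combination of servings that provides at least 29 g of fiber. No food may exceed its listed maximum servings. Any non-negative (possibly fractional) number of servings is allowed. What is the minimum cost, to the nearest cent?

$2.78

Cost per g of fiber: black beans $0.0857, chickpeas $0.1056, orange $0.1750.
Take 2 servings of black beans: +14.0 g fiber for $1.20 (total $1.20, still need 15.0 g).
Take 1.667 servings of chickpeas: +15.0 g fiber for $1.58 (total $2.78, still need 0.0 g).
Greedy by cheapest-per-g is optimal for a single linear constraint, so the minimum cost is $2.78.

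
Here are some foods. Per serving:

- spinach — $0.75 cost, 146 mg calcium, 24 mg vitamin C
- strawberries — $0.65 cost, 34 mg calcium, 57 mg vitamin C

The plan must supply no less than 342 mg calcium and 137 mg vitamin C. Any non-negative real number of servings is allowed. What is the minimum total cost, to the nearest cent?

The cheapest plan sits at a corner of the feasible region — with two constraints it uses at most two foods.
spinach only: max(342/146, 137/24) = 5.708 servings → $4.28.
strawberries only: max(342/34, 137/57) = 10.06 servings → $6.54.
spinach + strawberries with both tight: 1.977 servings and 1.571 servings → $2.50.
The minimum over all feasible corners is $2.50.

$2.50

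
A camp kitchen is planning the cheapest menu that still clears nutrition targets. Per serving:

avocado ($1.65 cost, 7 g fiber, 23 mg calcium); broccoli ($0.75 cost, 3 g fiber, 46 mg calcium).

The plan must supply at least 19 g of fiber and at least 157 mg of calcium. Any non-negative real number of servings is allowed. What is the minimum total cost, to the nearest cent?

avocado only: max(19/7, 157/23) = 6.826 servings → $11.26.
broccoli only: max(19/3, 157/46) = 6.333 servings → $4.75.
avocado + broccoli with both tight: 1.593 servings and 2.617 servings → $4.59.
So the least-cost plan costs $4.59.

$4.59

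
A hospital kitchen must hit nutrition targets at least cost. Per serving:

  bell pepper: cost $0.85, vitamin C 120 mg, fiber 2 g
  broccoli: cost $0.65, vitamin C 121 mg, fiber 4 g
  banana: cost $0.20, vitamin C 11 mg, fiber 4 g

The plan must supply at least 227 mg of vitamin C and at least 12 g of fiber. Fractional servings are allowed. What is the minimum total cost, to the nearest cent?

$1.39

With two linear requirements the optimum uses one or two foods; enumerate the corners.
bell pepper only: max(227/120, 12/2) = 6 servings → $5.10.
broccoli only: max(227/121, 12/4) = 3 servings → $1.95.
banana only: max(227/11, 12/4) = 20.64 servings → $4.13.
bell pepper + broccoli: intersection lies outside the first quadrant.
bell pepper + banana with both tight: 1.694 servings and 2.153 servings → $1.87.
broccoli + banana with both tight: 1.764 servings and 1.236 servings → $1.39.
So the least-cost plan costs $1.39.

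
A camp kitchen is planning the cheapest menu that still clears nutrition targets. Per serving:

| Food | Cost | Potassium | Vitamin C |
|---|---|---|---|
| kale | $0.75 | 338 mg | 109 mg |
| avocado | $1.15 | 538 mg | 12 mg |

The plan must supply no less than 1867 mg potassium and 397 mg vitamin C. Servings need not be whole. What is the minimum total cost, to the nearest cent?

$4.09

A basic optimal solution has at most two foods positive. Try each food alone and each pair with both targets met exactly.
kale only: max(1867/338, 397/109) = 5.524 servings → $4.14.
avocado only: max(1867/538, 397/12) = 33.08 servings → $38.05.
kale + avocado with both tight: 3.502 servings and 1.27 servings → $4.09.
Cheapest feasible corner: $4.09.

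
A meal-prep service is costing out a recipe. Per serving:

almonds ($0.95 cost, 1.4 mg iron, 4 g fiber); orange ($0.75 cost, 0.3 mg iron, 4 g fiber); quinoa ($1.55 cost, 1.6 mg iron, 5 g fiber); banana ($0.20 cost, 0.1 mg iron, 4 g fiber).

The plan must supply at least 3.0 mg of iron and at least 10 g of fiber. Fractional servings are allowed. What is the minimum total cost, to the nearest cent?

Compare the cost at each extreme point of the feasible region.
almonds only: max(3.0/1.4, 10/4) = 2.5 servings → $2.38.
orange only: max(3.0/0.3, 10/4) = 10 servings → $7.50.
quinoa only: max(3.0/1.6, 10/5) = 2 servings → $3.10.
banana only: max(3.0/0.1, 10/4) = 30 servings → $6.00.
almonds + orange with both tight: 2.045 servings and 0.4545 servings → $2.28.
almonds + quinoa with both targets exact would need a negative amount; discard.
almonds + banana with both tight: 2.115 servings and 0.3846 servings → $2.09.
orange + quinoa with both tight: 0.2041 servings and 1.837 servings → $3.00.
orange + banana: intersection lies outside the first quadrant.
quinoa + banana with both tight: 1.864 servings and 0.1695 servings → $2.92.
The minimum over all feasible corners is $2.09.

$2.09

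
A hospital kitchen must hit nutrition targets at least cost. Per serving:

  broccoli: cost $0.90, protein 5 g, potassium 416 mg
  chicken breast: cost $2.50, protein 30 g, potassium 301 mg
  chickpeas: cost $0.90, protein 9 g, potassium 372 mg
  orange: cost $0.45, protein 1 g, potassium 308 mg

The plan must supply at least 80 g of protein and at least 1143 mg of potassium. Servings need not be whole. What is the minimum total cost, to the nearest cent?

Two binding constraints pin down two serving amounts, so the optimal mix uses at most two foods. The candidates are each food alone (scaled to the tighter of protein/potassium) and each pair with both constraints tight.
broccoli only: max(80/5, 1143/416) = 16 servings → $14.40.
chicken breast only: max(80/30, 1143/301) = 3.797 servings → $9.49.
chickpeas only: max(80/9, 1143/372) = 8.889 servings → $8.00.
orange only: max(80/1, 1143/308) = 80 servings → $36.00.
broccoli + chicken breast with both tight: 0.9303 servings and 2.512 servings → $7.12.
broccoli + chickpeas with both targets exact would need a negative amount; discard.
broccoli + orange: the both-tight solution has a negative serving — not a feasible corner.
chicken breast + chickpeas with both tight: 2.304 servings and 1.208 servings → $6.85.
chicken breast + orange with both tight: 2.629 servings and 1.142 servings → $7.09.
chickpeas + orange: intersection lies outside the first quadrant.
The minimum over all feasible corners is $6.85.

$6.85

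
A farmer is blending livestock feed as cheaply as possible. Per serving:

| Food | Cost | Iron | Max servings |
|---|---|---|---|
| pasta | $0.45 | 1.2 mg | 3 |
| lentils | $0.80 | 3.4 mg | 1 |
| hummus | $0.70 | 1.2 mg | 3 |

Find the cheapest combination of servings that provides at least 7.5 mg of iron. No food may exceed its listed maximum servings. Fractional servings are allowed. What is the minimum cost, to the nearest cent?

Cost per mg of iron: lentils $0.2353, pasta $0.3750, hummus $0.5833.
Take 1 serving of lentils: +3.4 mg iron for $0.80 (total $0.80, still need 4.1 mg).
Take 3 servings of pasta: +3.6 mg iron for $1.35 (total $2.15, still need 0.5 mg).
Take 0.4167 servings of hummus: +0.5 mg iron for $0.29 (total $2.44, still need 0.0 mg).
Filling from the cheapest source first is optimal under one linear minimum: $2.44.

$2.44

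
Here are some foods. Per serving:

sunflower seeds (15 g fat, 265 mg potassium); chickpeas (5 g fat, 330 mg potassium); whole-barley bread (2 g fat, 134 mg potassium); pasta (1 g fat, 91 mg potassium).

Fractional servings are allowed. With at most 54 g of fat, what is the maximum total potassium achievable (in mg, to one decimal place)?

Potassium per g fat: pasta 91, whole-barley bread 67, chickpeas 66, sunflower seeds 17.67.
With no serving limits, spend the whole fat allowance on pasta: 54 g / 1 g × 91 mg = 4914.0 mg.

4914.0 mg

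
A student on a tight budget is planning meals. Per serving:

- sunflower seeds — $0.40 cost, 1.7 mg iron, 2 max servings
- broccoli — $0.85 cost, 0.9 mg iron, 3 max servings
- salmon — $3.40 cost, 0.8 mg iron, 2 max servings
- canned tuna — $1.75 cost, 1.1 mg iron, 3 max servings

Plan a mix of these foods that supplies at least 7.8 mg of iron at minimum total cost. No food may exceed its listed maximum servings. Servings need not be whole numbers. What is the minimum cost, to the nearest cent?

$6.05

Cost per mg of iron: sunflower seeds $0.2353, broccoli $0.9444, canned tuna $1.5909, salmon $4.2500.
Take 2 servings of sunflower seeds: +3.4 mg iron for $0.80 (total $0.80, still need 4.4 mg).
Take 3 servings of broccoli: +2.7 mg iron for $2.55 (total $3.35, still need 1.7 mg).
Take 1.545 servings of canned tuna: +1.7 mg iron for $2.70 (total $6.05, still need 0.0 mg).
Filling from the cheapest source first is optimal under one linear minimum: $6.05.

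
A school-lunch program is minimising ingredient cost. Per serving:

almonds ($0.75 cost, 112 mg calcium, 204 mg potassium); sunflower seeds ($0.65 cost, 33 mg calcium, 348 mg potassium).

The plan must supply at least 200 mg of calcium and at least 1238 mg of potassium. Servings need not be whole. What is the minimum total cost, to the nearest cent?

Compare the cost at each extreme point of the feasible region.
almonds only: max(200/112, 1238/204) = 6.069 servings → $4.55.
sunflower seeds only: max(200/33, 1238/348) = 6.061 servings → $3.94.
almonds + sunflower seeds with both tight: 0.8915 servings and 3.035 servings → $2.64.
Cheapest feasible corner: $2.64.

$2.64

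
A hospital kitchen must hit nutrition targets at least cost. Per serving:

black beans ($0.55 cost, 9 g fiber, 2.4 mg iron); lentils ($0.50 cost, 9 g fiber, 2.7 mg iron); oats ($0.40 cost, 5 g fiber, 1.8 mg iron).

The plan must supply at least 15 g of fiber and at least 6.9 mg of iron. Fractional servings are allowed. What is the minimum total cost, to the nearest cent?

Check every corner: each single food scaled to meet both minima, and each pair solved so both constraints bind.
black beans only: max(15/9, 6.9/2.4) = 2.875 servings → $1.58.
lentils only: max(15/9, 6.9/2.7) = 2.556 servings → $1.28.
oats only: max(15/5, 6.9/1.8) = 3.833 servings → $1.53.
black beans + lentils: the both-tight solution has a negative serving — not a feasible corner.
black beans + oats with both targets exact would need a negative amount; discard.
lentils + oats: the both-tight solution has a negative serving — not a feasible corner.
The minimum over all feasible corners is $1.28.

$1.28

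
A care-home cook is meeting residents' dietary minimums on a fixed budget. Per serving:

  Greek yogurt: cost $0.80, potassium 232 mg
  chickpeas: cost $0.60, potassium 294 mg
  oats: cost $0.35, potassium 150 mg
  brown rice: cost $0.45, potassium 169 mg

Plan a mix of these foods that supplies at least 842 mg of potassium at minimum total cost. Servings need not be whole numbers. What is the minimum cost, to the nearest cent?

$1.72

Cost per mg of potassium: chickpeas $0.0020, oats $0.0023, brown rice $0.0027, Greek yogurt $0.0034.
With no serving limits, use only chickpeas: 842 mg / 294 mg = 2.864 servings × $0.60 = $1.72.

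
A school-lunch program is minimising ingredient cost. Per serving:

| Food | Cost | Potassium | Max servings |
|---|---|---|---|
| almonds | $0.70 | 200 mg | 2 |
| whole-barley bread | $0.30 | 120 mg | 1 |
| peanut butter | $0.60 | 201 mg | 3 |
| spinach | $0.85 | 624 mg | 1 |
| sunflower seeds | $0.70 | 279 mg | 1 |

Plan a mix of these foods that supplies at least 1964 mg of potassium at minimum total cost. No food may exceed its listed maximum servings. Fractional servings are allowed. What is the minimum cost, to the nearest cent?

Cost per mg of potassium: spinach $0.0014, whole-barley bread $0.0025, sunflower seeds $0.0025, peanut butter $0.0030, almonds $0.0035.
Take 1 serving of spinach: +624.0 mg potassium for $0.85 (total $0.85, still need 1340.0 mg).
Take 1 serving of whole-barley bread: +120.0 mg potassium for $0.30 (total $1.15, still need 1220.0 mg).
Take 1 serving of sunflower seeds: +279.0 mg potassium for $0.70 (total $1.85, still need 941.0 mg).
Take 3 servings of peanut butter: +603.0 mg potassium for $1.80 (total $3.65, still need 338.0 mg).
Take 1.69 servings of almonds: +338.0 mg potassium for $1.18 (total $4.83, still need 0.0 mg).
Greedy by cheapest-per-mg is optimal for a single linear constraint, so the minimum cost is $4.83.

$4.83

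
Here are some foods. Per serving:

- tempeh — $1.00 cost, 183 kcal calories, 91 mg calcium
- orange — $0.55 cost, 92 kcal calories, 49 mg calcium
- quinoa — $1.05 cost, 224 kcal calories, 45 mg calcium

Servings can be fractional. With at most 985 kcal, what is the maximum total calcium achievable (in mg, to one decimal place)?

Calcium per kcal: orange 0.5326, tempeh 0.4973, quinoa 0.2009.
With no serving limits, spend the whole calories allowance on orange: 985 kcal / 92 kcal × 49 mg = 524.6 mg.

524.6 mg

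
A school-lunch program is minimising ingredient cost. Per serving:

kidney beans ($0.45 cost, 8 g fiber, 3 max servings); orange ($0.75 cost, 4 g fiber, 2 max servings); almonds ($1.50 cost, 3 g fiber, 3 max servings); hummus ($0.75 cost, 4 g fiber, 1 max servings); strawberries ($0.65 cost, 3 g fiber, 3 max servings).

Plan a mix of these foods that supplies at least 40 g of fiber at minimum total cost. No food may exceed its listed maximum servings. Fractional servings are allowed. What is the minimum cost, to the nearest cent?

Cost per g of fiber: kidney beans $0.0563, orange $0.1875, hummus $0.1875, strawberries $0.2167, almonds $0.5000.
Take 3 servings of kidney beans: +24.0 g fiber for $1.35 (total $1.35, still need 16.0 g).
Take 2 servings of orange: +8.0 g fiber for $1.50 (total $2.85, still need 8.0 g).
Take 1 serving of hummus: +4.0 g fiber for $0.75 (total $3.60, still need 4.0 g).
Take 1.333 servings of strawberries: +4.0 g fiber for $0.87 (total $4.47, still need 0.0 g).
Filling from the cheapest source first is optimal under one linear minimum: $4.47.

$4.47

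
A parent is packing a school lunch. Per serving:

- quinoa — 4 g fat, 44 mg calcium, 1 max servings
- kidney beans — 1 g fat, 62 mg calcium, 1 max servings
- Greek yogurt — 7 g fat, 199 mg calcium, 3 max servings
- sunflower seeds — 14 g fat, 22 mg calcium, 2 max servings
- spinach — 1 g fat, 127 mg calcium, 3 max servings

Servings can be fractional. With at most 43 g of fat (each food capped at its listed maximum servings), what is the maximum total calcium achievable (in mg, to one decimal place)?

Calcium per g fat: spinach 127, kidney beans 62, Greek yogurt 28.43, quinoa 11, sunflower seeds 1.571.
Take 3 servings of spinach: uses 3 g fat, +381.0 mg calcium (running total 381.0 mg).
Take 1 serving of kidney beans: uses 1 g fat, +62.0 mg calcium (running total 443.0 mg).
Take 3 servings of Greek yogurt: uses 21 g fat, +597.0 mg calcium (running total 1040.0 mg).
Take 1 serving of quinoa: uses 4 g fat, +44.0 mg calcium (running total 1084.0 mg).
Take 1 serving of sunflower seeds: uses 14 g fat, +22.0 mg calcium (running total 1106.0 mg).
Greedy by best ratio exhausts the fat allowance optimally: 1106.0 mg.

1106.0 mg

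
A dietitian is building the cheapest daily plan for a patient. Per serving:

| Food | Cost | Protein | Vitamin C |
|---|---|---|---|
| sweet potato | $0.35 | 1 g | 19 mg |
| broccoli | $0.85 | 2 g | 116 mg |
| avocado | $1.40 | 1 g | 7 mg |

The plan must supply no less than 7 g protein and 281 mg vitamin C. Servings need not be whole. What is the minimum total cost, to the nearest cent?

$2.73

sweet potato only: max(7/1, 281/19) = 14.79 servings → $5.18.
broccoli only: max(7/2, 281/116) = 3.5 servings → $2.98.
avocado only: max(7/1, 281/7) = 40.14 servings → $56.20.
sweet potato + broccoli with both tight: 3.205 servings and 1.897 servings → $2.73.
sweet potato + avocado: intersection lies outside the first quadrant.
broccoli + avocado with both tight: 2.275 servings and 2.451 servings → $5.36.
Cheapest feasible corner: $2.73.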